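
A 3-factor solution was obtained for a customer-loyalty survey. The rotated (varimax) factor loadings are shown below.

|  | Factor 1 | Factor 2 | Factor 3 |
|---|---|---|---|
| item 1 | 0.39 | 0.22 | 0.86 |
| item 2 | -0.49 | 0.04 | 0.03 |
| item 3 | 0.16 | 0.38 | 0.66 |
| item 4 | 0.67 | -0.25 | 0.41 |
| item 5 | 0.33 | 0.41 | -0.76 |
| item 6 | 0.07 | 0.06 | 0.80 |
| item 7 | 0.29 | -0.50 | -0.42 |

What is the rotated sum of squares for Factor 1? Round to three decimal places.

1.065

SS loadings for Factor 1 = 0.39² + (-0.49)² + 0.16² + 0.67² + 0.33² + 0.07² + 0.29² = 0.1521 + 0.2401 + 0.0256 + 0.4489 + 0.1089 + 0.0049 + 0.0841 = 1.0646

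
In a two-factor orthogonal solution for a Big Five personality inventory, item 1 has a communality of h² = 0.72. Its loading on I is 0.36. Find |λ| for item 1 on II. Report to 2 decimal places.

0.77

Under orthogonal rotation h² = Σλ², so λ_II² = h² − (0.1296) = 0.72 − 0.1296 = 0.5904.
|λ| = √0.5904 = 0.7684.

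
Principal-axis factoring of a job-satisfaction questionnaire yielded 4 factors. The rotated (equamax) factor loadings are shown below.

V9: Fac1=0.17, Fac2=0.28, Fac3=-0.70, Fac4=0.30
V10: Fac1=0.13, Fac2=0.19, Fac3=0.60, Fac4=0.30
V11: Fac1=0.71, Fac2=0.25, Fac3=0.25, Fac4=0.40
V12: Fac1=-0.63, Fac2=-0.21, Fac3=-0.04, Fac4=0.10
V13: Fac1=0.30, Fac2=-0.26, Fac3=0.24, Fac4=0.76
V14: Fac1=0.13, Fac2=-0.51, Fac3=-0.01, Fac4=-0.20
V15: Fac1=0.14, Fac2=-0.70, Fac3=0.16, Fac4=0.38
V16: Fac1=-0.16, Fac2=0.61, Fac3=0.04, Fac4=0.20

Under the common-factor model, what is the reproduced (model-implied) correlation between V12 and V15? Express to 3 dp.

r̂ = Σ λ_i·λ_j across factors = (-0.63)(0.14) + (-0.21)(-0.70) + (-0.04)(0.16) + (0.10)(0.38)
  = -0.0882 +0.1470 -0.0064 +0.0380 = 0.0904

0.090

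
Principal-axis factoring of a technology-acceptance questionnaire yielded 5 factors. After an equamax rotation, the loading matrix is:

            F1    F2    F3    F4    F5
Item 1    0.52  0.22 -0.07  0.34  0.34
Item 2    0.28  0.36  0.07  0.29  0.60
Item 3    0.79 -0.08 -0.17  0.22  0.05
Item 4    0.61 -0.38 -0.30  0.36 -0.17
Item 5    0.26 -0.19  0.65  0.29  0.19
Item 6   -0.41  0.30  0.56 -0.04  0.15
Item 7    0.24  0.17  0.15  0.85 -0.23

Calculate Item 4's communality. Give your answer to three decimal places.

h² = 0.61² + (-0.38)² + (-0.30)² + 0.36² + (-0.17)² = 0.3721 + 0.1444 + 0.0900 + 0.1296 + 0.0289 = 0.7650

0.765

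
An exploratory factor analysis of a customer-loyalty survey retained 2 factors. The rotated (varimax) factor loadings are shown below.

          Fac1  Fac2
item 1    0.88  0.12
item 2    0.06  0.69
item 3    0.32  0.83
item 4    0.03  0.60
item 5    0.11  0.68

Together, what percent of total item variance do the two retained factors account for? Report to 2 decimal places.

SS loadings by factor: 0.8934, 2.0018; total = 2.8952.
Total variance with 5 standardized items is 5, so the solution explains 2.8952/5 = 0.5790 = 57.90%.

57.90%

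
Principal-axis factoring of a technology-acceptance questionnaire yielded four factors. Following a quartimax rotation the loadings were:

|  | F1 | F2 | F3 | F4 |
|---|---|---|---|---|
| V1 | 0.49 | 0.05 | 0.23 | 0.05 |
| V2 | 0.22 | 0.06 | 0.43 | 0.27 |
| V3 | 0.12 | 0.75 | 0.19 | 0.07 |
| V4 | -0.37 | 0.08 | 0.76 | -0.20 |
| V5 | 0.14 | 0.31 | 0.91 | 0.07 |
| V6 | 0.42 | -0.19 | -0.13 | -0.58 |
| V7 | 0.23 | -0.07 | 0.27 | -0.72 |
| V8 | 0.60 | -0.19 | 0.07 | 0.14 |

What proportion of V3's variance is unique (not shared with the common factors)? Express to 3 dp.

0.382

h² = 0.12² + 0.75² + 0.19² + 0.07² = 0.0144 + 0.5625 + 0.0361 + 0.0049 = 0.6179
Uniqueness u² = 1 − h² = 1 − 0.6179 = 0.3821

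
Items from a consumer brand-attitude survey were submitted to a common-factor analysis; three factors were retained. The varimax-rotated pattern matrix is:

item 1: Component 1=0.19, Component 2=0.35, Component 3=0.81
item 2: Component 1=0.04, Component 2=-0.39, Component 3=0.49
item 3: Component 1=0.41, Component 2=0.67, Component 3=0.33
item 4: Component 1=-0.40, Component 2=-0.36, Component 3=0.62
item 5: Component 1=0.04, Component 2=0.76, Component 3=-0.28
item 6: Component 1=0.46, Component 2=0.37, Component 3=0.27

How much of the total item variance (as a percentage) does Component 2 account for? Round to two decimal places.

SS loadings for Component 2 = 0.35² + (-0.39)² + 0.67² + (-0.36)² + 0.76² + 0.37² = 1.5676
With 6 standardized items, total variance = 6. Proportion = 1.5676/6 = 0.2613 → 26.13%.

26.13%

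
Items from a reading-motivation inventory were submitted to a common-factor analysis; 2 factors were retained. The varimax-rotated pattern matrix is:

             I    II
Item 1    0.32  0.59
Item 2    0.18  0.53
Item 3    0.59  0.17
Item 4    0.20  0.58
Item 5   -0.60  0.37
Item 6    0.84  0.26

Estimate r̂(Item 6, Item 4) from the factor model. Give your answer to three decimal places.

r̂ = Σ λ_i·λ_j across factors = (0.84)(0.20) + (0.26)(0.58)
  = +0.1680 +0.1508 = 0.3188

0.319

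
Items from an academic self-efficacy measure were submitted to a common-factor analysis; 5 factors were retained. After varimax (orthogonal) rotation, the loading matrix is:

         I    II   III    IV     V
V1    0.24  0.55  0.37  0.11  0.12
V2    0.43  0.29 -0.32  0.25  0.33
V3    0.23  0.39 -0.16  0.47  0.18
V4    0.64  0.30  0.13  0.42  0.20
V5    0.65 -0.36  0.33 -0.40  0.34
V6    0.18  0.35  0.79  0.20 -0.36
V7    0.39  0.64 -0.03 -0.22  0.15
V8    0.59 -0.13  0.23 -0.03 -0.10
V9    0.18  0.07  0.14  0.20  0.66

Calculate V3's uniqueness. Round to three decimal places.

0.516

h² = 0.23² + 0.39² + (-0.16)² + 0.47² + 0.18² = 0.0529 + 0.1521 + 0.0256 + 0.2209 + 0.0324 = 0.4839
Uniqueness u² = 1 − h² = 1 − 0.4839 = 0.5161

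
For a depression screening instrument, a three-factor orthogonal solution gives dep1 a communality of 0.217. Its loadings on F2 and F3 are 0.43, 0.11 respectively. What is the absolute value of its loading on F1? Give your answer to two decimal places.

Under orthogonal rotation h² = Σλ², so λ_F1² = h² − (0.1970) = 0.217 − 0.1970 = 0.0200.
|λ| = √0.0200 = 0.1414.

0.14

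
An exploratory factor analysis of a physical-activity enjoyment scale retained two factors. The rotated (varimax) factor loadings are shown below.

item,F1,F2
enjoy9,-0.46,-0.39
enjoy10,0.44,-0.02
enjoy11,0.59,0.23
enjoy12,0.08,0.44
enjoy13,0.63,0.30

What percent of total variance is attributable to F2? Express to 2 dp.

9.78%

SS loadings for F2 = (-0.39)² + (-0.02)² + 0.23² + 0.44² + 0.30² = 0.4890
With 5 standardized items, total variance = 5. Proportion = 0.4890/5 = 0.0978 → 9.78%.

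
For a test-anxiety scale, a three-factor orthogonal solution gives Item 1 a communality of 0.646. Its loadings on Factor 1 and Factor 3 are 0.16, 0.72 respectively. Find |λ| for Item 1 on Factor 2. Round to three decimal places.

Under orthogonal rotation h² = Σλ², so λ_Factor 2² = h² − (0.5440) = 0.646 − 0.5440 = 0.1020.
|λ| = √0.1020 = 0.3194.

0.319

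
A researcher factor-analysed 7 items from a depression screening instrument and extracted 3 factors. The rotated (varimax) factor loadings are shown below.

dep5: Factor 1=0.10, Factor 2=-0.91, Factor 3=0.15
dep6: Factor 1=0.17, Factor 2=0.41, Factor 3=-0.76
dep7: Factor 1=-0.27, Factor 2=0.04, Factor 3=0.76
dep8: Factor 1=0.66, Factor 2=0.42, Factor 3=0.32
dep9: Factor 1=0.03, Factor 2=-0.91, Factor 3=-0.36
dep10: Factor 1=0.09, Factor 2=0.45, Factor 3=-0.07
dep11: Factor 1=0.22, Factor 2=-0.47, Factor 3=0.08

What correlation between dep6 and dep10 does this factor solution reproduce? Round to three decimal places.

0.253

r̂ = Σ λ_i·λ_j across factors = (0.17)(0.09) + (0.41)(0.45) + (-0.76)(-0.07)
  = +0.0153 +0.1845 +0.0532 = 0.2530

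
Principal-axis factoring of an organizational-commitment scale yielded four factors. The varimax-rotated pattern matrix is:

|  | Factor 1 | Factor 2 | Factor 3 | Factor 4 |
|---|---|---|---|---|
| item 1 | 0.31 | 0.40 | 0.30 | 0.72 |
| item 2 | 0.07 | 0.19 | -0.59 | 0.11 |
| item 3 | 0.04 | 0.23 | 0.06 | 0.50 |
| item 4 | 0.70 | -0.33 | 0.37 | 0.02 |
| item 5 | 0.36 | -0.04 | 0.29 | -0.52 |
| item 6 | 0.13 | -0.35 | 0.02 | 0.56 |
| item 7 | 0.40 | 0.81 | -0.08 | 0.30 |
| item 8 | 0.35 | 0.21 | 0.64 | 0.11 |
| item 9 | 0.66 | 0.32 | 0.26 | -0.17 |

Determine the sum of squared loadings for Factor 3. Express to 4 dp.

SS loadings for Factor 3 = 0.30² + (-0.59)² + 0.06² + 0.37² + 0.29² + 0.02² + (-0.08)² + 0.64² + 0.26² = 0.0900 + 0.3481 + 0.0036 + 0.1369 + 0.0841 + 0.0004 + 0.0064 + 0.4096 + 0.0676 = 1.1467

1.1467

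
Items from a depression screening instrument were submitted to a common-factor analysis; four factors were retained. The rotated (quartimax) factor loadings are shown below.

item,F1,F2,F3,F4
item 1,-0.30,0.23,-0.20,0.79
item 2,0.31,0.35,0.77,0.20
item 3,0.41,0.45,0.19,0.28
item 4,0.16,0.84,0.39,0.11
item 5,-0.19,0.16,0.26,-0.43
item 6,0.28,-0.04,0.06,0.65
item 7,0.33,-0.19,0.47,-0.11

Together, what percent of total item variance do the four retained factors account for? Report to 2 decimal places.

60.53%

SS loadings by factor: 0.6032, 1.1468, 1.1132, 1.3741; total = 4.2373.
Total variance with 7 standardized items is 7, so the solution explains 4.2373/7 = 0.6053 = 60.53%.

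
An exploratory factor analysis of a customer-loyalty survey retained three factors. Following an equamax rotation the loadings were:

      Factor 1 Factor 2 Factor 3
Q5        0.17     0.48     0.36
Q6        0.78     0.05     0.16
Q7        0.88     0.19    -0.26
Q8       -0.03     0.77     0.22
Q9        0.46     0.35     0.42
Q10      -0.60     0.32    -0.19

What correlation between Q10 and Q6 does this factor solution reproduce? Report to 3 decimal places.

r̂ = Σ λ_i·λ_j across factors = (-0.60)(0.78) + (0.32)(0.05) + (-0.19)(0.16)
  = -0.4680 +0.0160 -0.0304 = -0.4824

-0.482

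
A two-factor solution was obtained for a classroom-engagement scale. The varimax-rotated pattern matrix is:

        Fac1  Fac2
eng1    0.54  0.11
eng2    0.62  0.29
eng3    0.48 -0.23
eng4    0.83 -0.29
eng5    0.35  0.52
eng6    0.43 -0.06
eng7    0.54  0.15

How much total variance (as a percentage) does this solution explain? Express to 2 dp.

38.91%

SS loadings by factor: 2.1943, 0.5297; total = 2.7240.
Total variance with 7 standardized items is 7, so the solution explains 2.7240/7 = 0.3891 = 38.91%.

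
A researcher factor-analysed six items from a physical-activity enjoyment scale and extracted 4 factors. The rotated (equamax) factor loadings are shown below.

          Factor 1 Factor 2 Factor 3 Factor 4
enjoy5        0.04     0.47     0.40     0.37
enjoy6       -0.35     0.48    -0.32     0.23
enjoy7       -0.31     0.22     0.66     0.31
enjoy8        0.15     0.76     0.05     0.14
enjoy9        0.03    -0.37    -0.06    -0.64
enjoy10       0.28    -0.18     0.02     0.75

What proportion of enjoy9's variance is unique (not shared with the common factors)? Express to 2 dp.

0.45

h² = 0.03² + (-0.37)² + (-0.06)² + (-0.64)² = 0.0009 + 0.1369 + 0.0036 + 0.4096 = 0.5510
Uniqueness u² = 1 − h² = 1 − 0.5510 = 0.4490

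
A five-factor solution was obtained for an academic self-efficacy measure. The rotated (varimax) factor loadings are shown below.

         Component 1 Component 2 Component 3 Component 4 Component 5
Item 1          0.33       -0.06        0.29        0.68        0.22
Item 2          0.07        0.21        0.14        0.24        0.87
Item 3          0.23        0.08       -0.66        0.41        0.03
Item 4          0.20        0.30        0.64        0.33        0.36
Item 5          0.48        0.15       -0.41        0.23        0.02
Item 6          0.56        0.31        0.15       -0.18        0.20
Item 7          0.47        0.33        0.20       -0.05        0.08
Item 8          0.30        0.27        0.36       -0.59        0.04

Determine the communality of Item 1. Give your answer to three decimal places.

0.707

h² = 0.33² + (-0.06)² + 0.29² + 0.68² + 0.22² = 0.1089 + 0.0036 + 0.0841 + 0.4624 + 0.0484 = 0.7074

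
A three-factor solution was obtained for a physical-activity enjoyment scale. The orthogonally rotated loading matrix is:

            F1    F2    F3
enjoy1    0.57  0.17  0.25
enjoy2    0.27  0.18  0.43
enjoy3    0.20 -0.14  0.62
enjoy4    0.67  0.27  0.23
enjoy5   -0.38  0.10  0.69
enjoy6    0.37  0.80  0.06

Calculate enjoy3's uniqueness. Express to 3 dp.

0.556

h² = 0.20² + (-0.14)² + 0.62² = 0.0400 + 0.0196 + 0.3844 = 0.4440
Uniqueness u² = 1 − h² = 1 − 0.4440 = 0.5560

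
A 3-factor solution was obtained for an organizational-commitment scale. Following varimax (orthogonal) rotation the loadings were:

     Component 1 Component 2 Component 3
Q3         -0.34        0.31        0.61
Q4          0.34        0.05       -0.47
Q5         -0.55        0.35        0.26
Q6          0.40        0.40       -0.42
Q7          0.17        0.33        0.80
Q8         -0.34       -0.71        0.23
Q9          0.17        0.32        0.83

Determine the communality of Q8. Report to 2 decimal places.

0.67

h² = (-0.34)² + (-0.71)² + 0.23² = 0.1156 + 0.5041 + 0.0529 = 0.6726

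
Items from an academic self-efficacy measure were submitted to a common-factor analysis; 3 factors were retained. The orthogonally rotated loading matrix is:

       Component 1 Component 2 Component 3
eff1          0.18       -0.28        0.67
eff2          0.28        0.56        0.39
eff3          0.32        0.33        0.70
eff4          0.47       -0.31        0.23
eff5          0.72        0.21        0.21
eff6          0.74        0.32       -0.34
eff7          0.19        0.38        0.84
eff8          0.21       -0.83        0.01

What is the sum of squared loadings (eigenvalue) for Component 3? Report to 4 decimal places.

SS loadings for Component 3 = 0.67² + 0.39² + 0.70² + 0.23² + 0.21² + (-0.34)² + 0.84² + 0.01² = 0.4489 + 0.1521 + 0.4900 + 0.0529 + 0.0441 + 0.1156 + 0.7056 + 0.0001 = 2.0093

2.0093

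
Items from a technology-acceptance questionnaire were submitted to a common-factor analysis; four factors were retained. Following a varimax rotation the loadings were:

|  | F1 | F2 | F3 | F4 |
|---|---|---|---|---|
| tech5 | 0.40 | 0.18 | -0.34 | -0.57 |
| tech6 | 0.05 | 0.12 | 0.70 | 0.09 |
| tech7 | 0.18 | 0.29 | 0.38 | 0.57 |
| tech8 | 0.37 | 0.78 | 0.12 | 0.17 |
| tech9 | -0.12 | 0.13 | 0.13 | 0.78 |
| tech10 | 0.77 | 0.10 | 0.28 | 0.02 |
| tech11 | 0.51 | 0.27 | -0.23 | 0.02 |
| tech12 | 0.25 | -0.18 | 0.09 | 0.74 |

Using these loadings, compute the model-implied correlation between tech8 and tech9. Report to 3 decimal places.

r̂ = Σ λ_i·λ_j across factors = (0.37)(-0.12) + (0.78)(0.13) + (0.12)(0.13) + (0.17)(0.78)
  = -0.0444 +0.1014 +0.0156 +0.1326 = 0.2052

0.205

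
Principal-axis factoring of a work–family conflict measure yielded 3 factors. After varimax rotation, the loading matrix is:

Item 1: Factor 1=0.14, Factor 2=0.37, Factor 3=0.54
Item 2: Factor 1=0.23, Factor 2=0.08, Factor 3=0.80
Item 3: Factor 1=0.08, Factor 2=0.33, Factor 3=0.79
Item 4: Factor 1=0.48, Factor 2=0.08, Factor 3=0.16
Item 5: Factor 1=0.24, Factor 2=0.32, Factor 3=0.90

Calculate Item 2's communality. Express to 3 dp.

0.699

h² = 0.23² + 0.08² + 0.80² = 0.0529 + 0.0064 + 0.6400 = 0.6993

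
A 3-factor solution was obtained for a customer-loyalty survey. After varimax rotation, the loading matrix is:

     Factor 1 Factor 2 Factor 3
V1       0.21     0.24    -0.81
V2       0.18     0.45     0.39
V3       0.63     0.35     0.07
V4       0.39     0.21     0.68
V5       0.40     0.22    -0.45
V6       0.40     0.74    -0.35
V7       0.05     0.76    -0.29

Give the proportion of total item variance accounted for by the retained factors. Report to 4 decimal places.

SS loadings by factor: 0.9480, 1.6003, 1.6846; total = 4.2329.
Total variance with 7 standardized items is 7, so the solution explains 4.2329/7 = 0.6047.

0.6047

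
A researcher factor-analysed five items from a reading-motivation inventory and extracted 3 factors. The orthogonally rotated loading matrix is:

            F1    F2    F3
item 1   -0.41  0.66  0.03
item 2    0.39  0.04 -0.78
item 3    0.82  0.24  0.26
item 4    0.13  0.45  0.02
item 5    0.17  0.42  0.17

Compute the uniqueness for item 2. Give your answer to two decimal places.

0.24

h² = 0.39² + 0.04² + (-0.78)² = 0.1521 + 0.0016 + 0.6084 = 0.7621
Uniqueness u² = 1 − h² = 1 − 0.7621 = 0.2379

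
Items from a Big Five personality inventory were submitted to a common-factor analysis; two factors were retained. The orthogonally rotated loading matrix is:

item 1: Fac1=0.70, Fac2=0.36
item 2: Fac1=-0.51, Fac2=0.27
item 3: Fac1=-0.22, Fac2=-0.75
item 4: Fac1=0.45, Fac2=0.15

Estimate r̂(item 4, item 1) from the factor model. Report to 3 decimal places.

0.369

r̂ = Σ λ_i·λ_j across factors = (0.45)(0.70) + (0.15)(0.36)
  = +0.3150 +0.0540 = 0.3690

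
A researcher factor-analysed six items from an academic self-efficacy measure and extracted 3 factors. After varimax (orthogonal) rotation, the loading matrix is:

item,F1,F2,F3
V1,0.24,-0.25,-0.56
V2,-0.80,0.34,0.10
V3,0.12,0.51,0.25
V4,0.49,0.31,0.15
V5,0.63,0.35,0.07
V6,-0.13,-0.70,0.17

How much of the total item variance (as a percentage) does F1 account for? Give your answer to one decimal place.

SS loadings for F1 = 0.24² + (-0.80)² + 0.12² + 0.49² + 0.63² + (-0.13)² = 1.3659
With 6 standardized items, total variance = 6. Proportion = 1.3659/6 = 0.2277 → 22.77%.

22.8%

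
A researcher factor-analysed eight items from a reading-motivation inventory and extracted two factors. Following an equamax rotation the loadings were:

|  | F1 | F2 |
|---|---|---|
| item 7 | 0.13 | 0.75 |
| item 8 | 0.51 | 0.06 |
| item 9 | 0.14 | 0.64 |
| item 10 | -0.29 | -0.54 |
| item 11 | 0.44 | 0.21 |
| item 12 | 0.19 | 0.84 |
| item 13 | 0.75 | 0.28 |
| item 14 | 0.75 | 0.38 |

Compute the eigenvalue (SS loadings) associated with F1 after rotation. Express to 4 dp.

1.7354

SS loadings for F1 = 0.13² + 0.51² + 0.14² + (-0.29)² + 0.44² + 0.19² + 0.75² + 0.75² = 0.0169 + 0.2601 + 0.0196 + 0.0841 + 0.1936 + 0.0361 + 0.5625 + 0.5625 = 1.7354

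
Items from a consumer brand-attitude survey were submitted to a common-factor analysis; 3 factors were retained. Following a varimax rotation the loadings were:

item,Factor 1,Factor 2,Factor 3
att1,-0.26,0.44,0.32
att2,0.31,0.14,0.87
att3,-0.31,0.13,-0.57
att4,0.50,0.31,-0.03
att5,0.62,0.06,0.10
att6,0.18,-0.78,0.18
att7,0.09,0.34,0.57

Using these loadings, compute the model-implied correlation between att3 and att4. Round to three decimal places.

-0.098

r̂ = Σ λ_i·λ_j across factors = (-0.31)(0.50) + (0.13)(0.31) + (-0.57)(-0.03)
  = -0.1550 +0.0403 +0.0171 = -0.0976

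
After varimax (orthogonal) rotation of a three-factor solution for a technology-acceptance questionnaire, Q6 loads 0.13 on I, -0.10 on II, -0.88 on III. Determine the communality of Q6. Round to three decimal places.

h² = 0.13² + (-0.10)² + (-0.88)² = 0.0169 + 0.0100 + 0.7744 = 0.8013

0.801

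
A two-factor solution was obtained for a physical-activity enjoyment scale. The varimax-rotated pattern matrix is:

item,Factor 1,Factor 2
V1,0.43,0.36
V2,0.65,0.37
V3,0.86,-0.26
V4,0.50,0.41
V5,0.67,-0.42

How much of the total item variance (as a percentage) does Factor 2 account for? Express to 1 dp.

13.6%

SS loadings for Factor 2 = 0.36² + 0.37² + (-0.26)² + 0.41² + (-0.42)² = 0.6786
With 5 standardized items, total variance = 5. Proportion = 0.6786/5 = 0.1357 → 13.57%.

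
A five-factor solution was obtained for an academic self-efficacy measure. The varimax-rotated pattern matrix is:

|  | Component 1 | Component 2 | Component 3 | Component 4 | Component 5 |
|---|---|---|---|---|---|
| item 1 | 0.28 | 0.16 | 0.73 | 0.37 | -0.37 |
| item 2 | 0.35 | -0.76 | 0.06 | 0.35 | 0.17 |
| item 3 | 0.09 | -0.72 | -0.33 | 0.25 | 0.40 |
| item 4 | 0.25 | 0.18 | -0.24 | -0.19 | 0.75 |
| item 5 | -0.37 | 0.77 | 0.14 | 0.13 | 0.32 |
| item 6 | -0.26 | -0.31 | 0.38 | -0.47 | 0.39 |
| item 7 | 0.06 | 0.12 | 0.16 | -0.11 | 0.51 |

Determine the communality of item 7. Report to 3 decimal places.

0.316

h² = 0.06² + 0.12² + 0.16² + (-0.11)² + 0.51² = 0.0036 + 0.0144 + 0.0256 + 0.0121 + 0.2601 = 0.3158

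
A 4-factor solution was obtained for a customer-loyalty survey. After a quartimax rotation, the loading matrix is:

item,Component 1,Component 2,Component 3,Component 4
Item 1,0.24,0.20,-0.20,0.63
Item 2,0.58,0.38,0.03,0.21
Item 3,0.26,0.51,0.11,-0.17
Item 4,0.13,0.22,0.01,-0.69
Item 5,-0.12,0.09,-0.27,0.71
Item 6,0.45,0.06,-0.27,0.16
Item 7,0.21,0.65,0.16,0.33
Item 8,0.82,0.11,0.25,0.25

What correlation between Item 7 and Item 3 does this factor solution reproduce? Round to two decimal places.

r̂ = Σ λ_i·λ_j across factors = (0.21)(0.26) + (0.65)(0.51) + (0.16)(0.11) + (0.33)(-0.17)
  = +0.0546 +0.3315 +0.0176 -0.0561 = 0.3476

0.35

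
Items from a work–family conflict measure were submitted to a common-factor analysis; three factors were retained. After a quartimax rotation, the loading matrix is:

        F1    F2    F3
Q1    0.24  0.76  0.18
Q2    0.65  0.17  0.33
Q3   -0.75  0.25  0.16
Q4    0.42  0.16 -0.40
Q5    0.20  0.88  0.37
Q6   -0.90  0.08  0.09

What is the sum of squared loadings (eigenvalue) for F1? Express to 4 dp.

2.0690

SS loadings for F1 = 0.24² + 0.65² + (-0.75)² + 0.42² + 0.20² + (-0.90)² = 0.0576 + 0.4225 + 0.5625 + 0.1764 + 0.0400 + 0.8100 = 2.0690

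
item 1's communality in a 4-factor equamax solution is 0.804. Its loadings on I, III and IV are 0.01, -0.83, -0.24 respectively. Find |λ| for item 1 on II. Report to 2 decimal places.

Under orthogonal rotation h² = Σλ², so λ_II² = h² − (0.7466) = 0.804 − 0.7466 = 0.0574.
|λ| = √0.0574 = 0.2396.

0.24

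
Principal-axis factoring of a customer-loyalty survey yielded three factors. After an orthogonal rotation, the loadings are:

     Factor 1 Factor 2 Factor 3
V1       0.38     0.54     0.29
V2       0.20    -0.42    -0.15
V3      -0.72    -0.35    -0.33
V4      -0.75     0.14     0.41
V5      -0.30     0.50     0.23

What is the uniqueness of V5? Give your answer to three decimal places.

0.607

h² = (-0.30)² + 0.50² + 0.23² = 0.0900 + 0.2500 + 0.0529 = 0.3929
Uniqueness u² = 1 − h² = 1 − 0.3929 = 0.6071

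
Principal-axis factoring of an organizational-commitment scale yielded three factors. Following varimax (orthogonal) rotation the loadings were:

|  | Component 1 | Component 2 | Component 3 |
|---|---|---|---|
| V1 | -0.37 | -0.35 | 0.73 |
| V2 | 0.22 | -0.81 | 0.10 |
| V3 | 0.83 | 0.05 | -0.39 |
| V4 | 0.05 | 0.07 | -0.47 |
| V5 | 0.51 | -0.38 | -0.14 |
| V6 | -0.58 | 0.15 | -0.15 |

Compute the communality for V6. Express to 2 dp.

h² = (-0.58)² + 0.15² + (-0.15)² = 0.3364 + 0.0225 + 0.0225 = 0.3814

0.38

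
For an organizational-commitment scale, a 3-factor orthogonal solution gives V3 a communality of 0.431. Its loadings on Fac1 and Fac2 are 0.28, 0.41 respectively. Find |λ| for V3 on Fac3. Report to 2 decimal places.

0.43

Under orthogonal rotation h² = Σλ², so λ_Fac3² = h² − (0.2465) = 0.431 − 0.2465 = 0.1845.
|λ| = √0.1845 = 0.4295.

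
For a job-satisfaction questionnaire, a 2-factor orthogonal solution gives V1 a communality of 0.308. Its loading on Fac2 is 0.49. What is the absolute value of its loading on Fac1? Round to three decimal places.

Under orthogonal rotation h² = Σλ², so λ_Fac1² = h² − (0.2401) = 0.308 − 0.2401 = 0.0679.
|λ| = √0.0679 = 0.2606.

0.261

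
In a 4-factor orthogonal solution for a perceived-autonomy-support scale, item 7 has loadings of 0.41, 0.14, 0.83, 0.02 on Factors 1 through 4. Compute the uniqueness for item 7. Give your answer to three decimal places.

0.123

h² = 0.41² + 0.14² + 0.83² + 0.02² = 0.1681 + 0.0196 + 0.6889 + 0.0004 = 0.8770
Uniqueness u² = 1 − h² = 1 − 0.8770 = 0.1230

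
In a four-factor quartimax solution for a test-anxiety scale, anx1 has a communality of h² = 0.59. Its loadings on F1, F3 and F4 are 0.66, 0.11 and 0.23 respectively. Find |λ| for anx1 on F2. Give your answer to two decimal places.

Under orthogonal rotation h² = Σλ², so λ_F2² = h² − (0.5006) = 0.59 − 0.5006 = 0.0894.
|λ| = √0.0894 = 0.2990.

0.30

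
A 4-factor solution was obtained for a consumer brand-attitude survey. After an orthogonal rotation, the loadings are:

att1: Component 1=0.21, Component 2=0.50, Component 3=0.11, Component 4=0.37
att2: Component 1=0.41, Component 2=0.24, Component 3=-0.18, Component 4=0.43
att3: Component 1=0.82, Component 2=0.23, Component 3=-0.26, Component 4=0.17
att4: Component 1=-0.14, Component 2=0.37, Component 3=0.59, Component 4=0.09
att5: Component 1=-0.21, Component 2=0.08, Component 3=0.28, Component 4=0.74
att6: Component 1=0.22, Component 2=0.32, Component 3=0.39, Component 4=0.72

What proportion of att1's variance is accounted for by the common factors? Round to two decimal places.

0.44

h² = 0.21² + 0.50² + 0.11² + 0.37² = 0.0441 + 0.2500 + 0.0121 + 0.1369 = 0.4431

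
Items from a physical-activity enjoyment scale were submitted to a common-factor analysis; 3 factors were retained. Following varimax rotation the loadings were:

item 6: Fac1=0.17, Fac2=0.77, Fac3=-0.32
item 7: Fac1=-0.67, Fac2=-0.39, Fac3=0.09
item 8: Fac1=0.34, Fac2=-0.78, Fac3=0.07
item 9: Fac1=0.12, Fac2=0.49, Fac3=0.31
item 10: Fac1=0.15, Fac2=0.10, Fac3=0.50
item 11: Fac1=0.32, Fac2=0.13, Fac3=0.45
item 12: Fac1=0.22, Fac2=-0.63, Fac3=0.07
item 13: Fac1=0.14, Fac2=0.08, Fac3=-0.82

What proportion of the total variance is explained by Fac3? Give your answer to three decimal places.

SS loadings for Fac3 = (-0.32)² + 0.09² + 0.07² + 0.31² + 0.50² + 0.45² + 0.07² + (-0.82)² = 1.3413
Proportion of variance = 1.3413 / 8 = 0.1677.

0.168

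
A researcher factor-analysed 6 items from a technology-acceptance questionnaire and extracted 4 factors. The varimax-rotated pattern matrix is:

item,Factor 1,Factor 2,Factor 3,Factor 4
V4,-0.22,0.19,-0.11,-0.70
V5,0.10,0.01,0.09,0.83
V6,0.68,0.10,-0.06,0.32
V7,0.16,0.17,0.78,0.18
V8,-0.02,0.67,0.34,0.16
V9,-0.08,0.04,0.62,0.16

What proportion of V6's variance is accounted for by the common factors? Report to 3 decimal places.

h² = 0.68² + 0.10² + (-0.06)² + 0.32² = 0.4624 + 0.0100 + 0.0036 + 0.1024 = 0.5784

0.578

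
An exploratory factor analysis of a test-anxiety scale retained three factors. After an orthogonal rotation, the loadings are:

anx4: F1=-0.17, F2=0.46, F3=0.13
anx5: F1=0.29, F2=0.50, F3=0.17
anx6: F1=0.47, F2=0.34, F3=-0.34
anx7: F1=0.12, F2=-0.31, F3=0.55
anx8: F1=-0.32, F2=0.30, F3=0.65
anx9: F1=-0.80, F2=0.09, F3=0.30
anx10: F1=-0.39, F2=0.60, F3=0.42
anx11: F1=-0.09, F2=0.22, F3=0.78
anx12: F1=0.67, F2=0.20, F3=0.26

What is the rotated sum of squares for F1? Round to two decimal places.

SS loadings for F1 = (-0.17)² + 0.29² + 0.47² + 0.12² + (-0.32)² + (-0.80)² + (-0.39)² + (-0.09)² + 0.67² = 0.0289 + 0.0841 + 0.2209 + 0.0144 + 0.1024 + 0.6400 + 0.1521 + 0.0081 + 0.4489 = 1.6998

1.70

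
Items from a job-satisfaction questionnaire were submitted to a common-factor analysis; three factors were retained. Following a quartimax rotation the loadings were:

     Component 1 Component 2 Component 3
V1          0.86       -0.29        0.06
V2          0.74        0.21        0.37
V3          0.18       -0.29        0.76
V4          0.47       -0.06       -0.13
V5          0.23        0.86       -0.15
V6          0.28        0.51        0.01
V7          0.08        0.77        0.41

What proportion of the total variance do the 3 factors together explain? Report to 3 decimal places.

SS loadings by factor: 1.6782, 1.8085, 0.9257; total = 4.4124.
Total variance with 7 standardized items is 7, so the solution explains 4.4124/7 = 0.6303.

0.630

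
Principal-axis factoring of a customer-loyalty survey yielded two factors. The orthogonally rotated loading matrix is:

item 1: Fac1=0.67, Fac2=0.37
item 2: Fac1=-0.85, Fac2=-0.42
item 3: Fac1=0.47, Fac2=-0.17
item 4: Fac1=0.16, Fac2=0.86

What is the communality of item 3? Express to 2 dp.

0.25

h² = 0.47² + (-0.17)² = 0.2209 + 0.0289 = 0.2498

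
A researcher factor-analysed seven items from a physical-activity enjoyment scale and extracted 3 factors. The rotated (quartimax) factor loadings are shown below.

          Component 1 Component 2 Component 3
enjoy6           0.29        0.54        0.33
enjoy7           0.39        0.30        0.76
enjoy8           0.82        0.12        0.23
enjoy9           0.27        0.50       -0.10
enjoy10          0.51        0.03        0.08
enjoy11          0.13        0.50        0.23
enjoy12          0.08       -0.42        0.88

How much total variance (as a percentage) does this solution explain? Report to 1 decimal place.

Communalities: 0.4846, 0.8197, 0.7397, 0.3329, 0.2674, 0.3198, 0.9572; Σh² = 3.9213.
Total variance with 7 standardized items is 7, so the solution explains 3.9213/7 = 0.5602 = 56.02%.

56.0%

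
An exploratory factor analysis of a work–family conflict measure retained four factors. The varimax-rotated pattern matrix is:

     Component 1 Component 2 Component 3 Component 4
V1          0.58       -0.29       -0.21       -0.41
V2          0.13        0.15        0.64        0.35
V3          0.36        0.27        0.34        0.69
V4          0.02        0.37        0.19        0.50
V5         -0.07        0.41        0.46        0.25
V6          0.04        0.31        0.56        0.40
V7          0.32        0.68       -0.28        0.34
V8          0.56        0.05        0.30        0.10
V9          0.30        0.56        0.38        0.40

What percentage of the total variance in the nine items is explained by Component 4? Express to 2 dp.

SS loadings for Component 4 = (-0.41)² + 0.35² + 0.69² + 0.50² + 0.25² + 0.40² + 0.34² + 0.10² + 0.40² = 1.5248
With 9 standardized items, total variance = 9. Proportion = 1.5248/9 = 0.1694 → 16.94%.

16.94%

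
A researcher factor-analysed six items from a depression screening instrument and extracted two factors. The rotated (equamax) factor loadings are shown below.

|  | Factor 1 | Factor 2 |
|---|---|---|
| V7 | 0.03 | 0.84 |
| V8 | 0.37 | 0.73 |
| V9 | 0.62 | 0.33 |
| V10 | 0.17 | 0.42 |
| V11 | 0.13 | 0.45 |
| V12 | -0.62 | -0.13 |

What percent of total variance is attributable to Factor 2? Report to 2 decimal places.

SS loadings for Factor 2 = 0.84² + 0.73² + 0.33² + 0.42² + 0.45² + (-0.13)² = 1.7432
With 6 standardized items, total variance = 6. Proportion = 1.7432/6 = 0.2905 → 29.05%.

29.05%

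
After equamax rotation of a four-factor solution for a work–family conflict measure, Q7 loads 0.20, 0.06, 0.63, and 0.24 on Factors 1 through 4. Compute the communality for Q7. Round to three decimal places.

0.498

h² = 0.20² + 0.06² + 0.63² + 0.24² = 0.0400 + 0.0036 + 0.3969 + 0.0576 = 0.4981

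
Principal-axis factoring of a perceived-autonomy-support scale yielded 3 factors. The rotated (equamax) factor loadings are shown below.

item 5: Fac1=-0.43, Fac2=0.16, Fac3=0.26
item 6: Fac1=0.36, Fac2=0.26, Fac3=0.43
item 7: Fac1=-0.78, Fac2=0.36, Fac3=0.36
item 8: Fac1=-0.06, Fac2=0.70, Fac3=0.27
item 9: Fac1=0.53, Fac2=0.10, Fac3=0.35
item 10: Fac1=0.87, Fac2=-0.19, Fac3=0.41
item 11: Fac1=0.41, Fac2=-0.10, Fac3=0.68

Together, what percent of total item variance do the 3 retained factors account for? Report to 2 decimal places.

58.70%

Communalities: 0.2781, 0.3821, 0.8676, 0.5665, 0.4134, 0.9611, 0.6405; Σh² = 4.1093.
Total variance with 7 standardized items is 7, so the solution explains 4.1093/7 = 0.5870 = 58.70%.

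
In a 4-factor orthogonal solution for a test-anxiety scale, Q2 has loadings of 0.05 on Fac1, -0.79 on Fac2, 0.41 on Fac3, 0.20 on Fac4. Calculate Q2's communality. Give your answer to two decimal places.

0.83

h² = 0.05² + (-0.79)² + 0.41² + 0.20² = 0.0025 + 0.6241 + 0.1681 + 0.0400 = 0.8347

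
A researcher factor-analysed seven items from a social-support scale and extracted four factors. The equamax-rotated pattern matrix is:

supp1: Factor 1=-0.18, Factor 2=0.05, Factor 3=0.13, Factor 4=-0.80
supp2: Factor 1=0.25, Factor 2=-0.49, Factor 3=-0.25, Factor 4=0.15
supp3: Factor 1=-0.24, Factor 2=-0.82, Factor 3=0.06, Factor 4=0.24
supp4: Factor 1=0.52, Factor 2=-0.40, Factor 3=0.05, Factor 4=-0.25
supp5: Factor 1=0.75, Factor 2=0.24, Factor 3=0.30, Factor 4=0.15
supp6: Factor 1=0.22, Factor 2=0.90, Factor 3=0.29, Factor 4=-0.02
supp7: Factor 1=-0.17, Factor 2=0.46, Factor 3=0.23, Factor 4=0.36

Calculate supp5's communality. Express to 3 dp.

h² = 0.75² + 0.24² + 0.30² + 0.15² = 0.5625 + 0.0576 + 0.0900 + 0.0225 = 0.7326

0.733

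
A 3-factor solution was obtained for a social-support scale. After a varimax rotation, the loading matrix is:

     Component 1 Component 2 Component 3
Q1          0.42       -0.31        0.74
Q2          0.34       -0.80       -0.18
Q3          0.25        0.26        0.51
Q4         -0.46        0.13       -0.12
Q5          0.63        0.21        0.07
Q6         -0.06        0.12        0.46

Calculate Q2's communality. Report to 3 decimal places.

0.788

h² = 0.34² + (-0.80)² + (-0.18)² = 0.1156 + 0.6400 + 0.0324 = 0.7880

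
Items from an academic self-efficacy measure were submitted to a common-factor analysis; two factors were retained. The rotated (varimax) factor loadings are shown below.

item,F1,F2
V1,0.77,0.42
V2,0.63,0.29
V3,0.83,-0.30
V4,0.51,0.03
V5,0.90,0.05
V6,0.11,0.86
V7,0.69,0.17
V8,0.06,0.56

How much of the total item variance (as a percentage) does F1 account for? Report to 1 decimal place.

40.5%

SS loadings for F1 = 0.77² + 0.63² + 0.83² + 0.51² + 0.90² + 0.11² + 0.69² + 0.06² = 3.2406
With 8 standardized items, total variance = 8. Proportion = 3.2406/8 = 0.4051 → 40.51%.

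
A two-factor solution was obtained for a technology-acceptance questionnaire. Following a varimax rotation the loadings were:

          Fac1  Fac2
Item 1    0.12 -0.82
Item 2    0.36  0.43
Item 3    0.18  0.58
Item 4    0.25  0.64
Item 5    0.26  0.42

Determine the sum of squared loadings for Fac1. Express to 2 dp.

SS loadings for Fac1 = 0.12² + 0.36² + 0.18² + 0.25² + 0.26² = 0.0144 + 0.1296 + 0.0324 + 0.0625 + 0.0676 = 0.3065

0.31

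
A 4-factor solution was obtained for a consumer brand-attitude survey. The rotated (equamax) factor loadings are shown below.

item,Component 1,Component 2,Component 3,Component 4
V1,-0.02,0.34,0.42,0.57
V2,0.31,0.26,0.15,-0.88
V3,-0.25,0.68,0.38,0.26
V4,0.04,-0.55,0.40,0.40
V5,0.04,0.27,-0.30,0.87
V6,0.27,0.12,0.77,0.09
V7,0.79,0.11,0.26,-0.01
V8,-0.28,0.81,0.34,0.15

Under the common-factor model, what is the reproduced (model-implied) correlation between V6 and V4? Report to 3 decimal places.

0.289

r̂ = Σ λ_i·λ_j across factors = (0.27)(0.04) + (0.12)(-0.55) + (0.77)(0.40) + (0.09)(0.40)
  = +0.0108 -0.0660 +0.3080 +0.0360 = 0.2888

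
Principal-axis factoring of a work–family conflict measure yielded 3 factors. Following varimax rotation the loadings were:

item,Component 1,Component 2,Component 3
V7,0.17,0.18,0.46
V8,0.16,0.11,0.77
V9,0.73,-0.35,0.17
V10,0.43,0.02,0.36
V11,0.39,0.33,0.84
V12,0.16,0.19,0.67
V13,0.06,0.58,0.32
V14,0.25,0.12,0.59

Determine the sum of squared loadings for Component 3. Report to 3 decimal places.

SS loadings for Component 3 = 0.46² + 0.77² + 0.17² + 0.36² + 0.84² + 0.67² + 0.32² + 0.59² = 0.2116 + 0.5929 + 0.0289 + 0.1296 + 0.7056 + 0.4489 + 0.1024 + 0.3481 = 2.5680

2.568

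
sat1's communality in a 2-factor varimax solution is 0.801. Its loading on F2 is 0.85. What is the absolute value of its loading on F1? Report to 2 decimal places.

Under orthogonal rotation h² = Σλ², so λ_F1² = h² − (0.7225) = 0.801 − 0.7225 = 0.0785.
|λ| = √0.0785 = 0.2802.

0.28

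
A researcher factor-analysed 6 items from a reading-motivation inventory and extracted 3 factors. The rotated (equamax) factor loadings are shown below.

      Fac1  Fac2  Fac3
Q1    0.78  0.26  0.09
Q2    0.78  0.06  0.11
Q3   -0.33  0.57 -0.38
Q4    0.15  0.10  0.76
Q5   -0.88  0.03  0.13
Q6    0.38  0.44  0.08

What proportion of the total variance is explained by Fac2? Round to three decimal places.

0.100

SS loadings for Fac2 = 0.26² + 0.06² + 0.57² + 0.10² + 0.03² + 0.44² = 0.6006
Proportion of variance = 0.6006 / 6 = 0.1001.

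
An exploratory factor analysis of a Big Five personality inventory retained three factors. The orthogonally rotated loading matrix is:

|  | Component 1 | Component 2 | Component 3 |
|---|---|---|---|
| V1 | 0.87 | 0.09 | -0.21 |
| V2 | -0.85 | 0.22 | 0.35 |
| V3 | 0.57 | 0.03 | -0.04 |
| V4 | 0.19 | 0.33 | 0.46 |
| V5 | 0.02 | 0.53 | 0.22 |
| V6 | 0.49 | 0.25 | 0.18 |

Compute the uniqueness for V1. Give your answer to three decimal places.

h² = 0.87² + 0.09² + (-0.21)² = 0.7569 + 0.0081 + 0.0441 = 0.8091
Uniqueness u² = 1 − h² = 1 − 0.8091 = 0.1909

0.191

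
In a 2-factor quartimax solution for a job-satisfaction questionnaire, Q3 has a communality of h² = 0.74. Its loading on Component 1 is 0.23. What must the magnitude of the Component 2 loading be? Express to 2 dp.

0.83

Under orthogonal rotation h² = Σλ², so λ_Component 2² = h² − (0.0529) = 0.74 − 0.0529 = 0.6871.
|λ| = √0.6871 = 0.8289.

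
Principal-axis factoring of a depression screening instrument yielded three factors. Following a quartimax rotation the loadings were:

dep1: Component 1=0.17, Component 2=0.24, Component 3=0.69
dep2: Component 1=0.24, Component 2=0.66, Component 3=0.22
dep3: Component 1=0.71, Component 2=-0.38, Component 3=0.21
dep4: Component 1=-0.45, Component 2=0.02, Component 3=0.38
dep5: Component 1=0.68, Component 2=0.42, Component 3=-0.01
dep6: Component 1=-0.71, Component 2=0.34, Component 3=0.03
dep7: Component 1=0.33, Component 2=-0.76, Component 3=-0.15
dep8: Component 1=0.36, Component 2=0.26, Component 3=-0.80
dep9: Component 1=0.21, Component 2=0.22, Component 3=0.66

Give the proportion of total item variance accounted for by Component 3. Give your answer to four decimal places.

0.2013

SS loadings for Component 3 = 0.69² + 0.22² + 0.21² + 0.38² + (-0.01)² + 0.03² + (-0.15)² + (-0.80)² + 0.66² = 1.8121
Proportion of variance = 1.8121 / 9 = 0.2013.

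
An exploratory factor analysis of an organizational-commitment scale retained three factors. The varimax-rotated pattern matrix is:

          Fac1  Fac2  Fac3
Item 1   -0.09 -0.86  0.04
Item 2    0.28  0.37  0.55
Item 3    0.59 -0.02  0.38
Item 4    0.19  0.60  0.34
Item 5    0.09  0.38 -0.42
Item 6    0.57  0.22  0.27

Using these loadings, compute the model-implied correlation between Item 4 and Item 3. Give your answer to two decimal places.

r̂ = Σ λ_i·λ_j across factors = (0.19)(0.59) + (0.60)(-0.02) + (0.34)(0.38)
  = +0.1121 -0.0120 +0.1292 = 0.2293

0.23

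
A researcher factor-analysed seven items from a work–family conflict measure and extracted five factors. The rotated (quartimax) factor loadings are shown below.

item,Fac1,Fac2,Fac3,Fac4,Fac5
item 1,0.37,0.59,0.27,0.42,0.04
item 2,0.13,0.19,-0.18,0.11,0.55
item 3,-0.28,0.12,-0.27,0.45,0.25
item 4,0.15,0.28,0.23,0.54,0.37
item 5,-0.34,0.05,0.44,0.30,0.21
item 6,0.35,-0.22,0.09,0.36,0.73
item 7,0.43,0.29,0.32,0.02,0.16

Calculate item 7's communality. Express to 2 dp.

0.40

h² = 0.43² + 0.29² + 0.32² + 0.02² + 0.16² = 0.1849 + 0.0841 + 0.1024 + 0.0004 + 0.0256 = 0.3974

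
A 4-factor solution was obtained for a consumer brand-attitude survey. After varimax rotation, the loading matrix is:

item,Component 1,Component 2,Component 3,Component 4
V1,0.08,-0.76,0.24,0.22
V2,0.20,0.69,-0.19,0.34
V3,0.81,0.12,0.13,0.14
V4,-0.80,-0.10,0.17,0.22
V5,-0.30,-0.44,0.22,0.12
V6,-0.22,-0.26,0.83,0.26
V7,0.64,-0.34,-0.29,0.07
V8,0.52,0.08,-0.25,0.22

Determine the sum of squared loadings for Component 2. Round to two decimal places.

1.46

SS loadings for Component 2 = (-0.76)² + 0.69² + 0.12² + (-0.10)² + (-0.44)² + (-0.26)² + (-0.34)² + 0.08² = 0.5776 + 0.4761 + 0.0144 + 0.0100 + 0.1936 + 0.0676 + 0.1156 + 0.0064 = 1.4613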